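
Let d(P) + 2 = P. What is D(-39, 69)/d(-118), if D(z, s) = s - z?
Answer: -9/10 ≈ -0.90000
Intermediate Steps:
d(P) = -2 + P
D(-39, 69)/d(-118) = (69 - 1*(-39))/(-2 - 118) = (69 + 39)/(-120) = 108*(-1/120) = -9/10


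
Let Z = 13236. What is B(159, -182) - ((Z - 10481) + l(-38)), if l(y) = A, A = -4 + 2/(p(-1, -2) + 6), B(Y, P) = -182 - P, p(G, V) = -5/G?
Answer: -30263/11 ≈ -2751.2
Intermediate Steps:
A = -42/11 (A = -4 + 2/(-5/(-1) + 6) = -4 + 2/(-5*(-1) + 6) = -4 + 2/(5 + 6) = -4 + 2/11 = -42/11 ≈ -3.8182)
l(y) = -42/11
B(159, -182) - ((Z - 10481) + l(-38)) = (-182 - 1*(-182)) - ((13236 - 10481) - 42/11) = (-182 + 182) - (2755 - 42/11) = 0 - 1*30263/11 = 0 - 30263/11 = -30263/11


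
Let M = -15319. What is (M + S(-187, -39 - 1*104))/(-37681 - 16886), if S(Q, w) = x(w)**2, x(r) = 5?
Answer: 5098/18189 ≈ 0.28028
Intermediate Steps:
S(Q, w) = 25 (S(Q, w) = 5**2 = 25)
(M + S(-187, -39 - 1*104))/(-37681 - 16886) = (-15319 + 25)/(-37681 - 16886) = -15294/(-54567) = -15294*(-1/54567) = 5098/18189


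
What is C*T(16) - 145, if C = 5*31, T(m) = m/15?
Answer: 61/3 ≈ 20.333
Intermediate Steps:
T(m) = m/15 (T(m) = m*(1/15) = m/15)
C = 155
C*T(16) - 145 = 155*((1/15)*16) - 145 = 155*(16/15) - 145 = 496/3 - 145 = 61/3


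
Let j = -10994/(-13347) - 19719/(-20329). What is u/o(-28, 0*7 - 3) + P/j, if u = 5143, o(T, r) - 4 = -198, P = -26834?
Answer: -1414997711787965/94417184686 ≈ -14987.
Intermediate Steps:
o(T, r) = -194 (o(T, r) = 4 - 198 = -194)
j = 486686519/271331163 (j = -10994*(-1/13347) - 19719*(-1/20329) = 10994/13347 + 19719/20329 = 486686519/271331163 ≈ 1.7937)
u/o(-28, 0*7 - 3) + P/j = 5143/(-194) - 26834/486686519/271331163 = 5143*(-1/194) - 26834*271331163/486686519 = -5143/194 - 7280900427942/486686519 = -1414997711787965/94417184686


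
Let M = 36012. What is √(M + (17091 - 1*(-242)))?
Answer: √53345 ≈ 230.97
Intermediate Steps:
√(M + (17091 - 1*(-242))) = √(36012 + (17091 - 1*(-242))) = √(36012 + (17091 + 242)) = √(36012 + 17333) = √53345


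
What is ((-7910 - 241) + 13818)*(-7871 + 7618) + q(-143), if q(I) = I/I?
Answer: -1433750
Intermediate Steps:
q(I) = 1
((-7910 - 241) + 13818)*(-7871 + 7618) + q(-143) = ((-7910 - 241) + 13818)*(-7871 + 7618) + 1 = (-8151 + 13818)*(-253) + 1 = 5667*(-253) + 1 = -1433751 + 1 = -1433750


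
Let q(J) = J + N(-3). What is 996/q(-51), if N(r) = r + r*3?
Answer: -332/21 ≈ -15.810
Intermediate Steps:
N(r) = 4*r (N(r) = r + 3*r = 4*r)
q(J) = -12 + J (q(J) = J + 4*(-3) = J - 12 = -12 + J)
996/q(-51) = 996/(-12 - 51) = 996/(-63) = 996*(-1/63) = -332/21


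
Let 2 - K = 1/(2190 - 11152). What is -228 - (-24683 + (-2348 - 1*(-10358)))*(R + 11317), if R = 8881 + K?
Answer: 3018351178537/8962 ≈ 3.3679e+8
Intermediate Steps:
K = 17925/8962 (K = 2 - 1/(2190 - 11152) = 2 - 1/(-8962) = 2 - 1*(-1/8962) = 2 + 1/8962 = 17925/8962 ≈ 2.0001)
R = 79609447/8962 (R = 8881 + 17925/8962 = 79609447/8962 ≈ 8883.0)
-228 - (-24683 + (-2348 - 1*(-10358)))*(R + 11317) = -228 - (-24683 + (-2348 - 1*(-10358)))*(79609447/8962 + 11317) = -228 - (-24683 + (-2348 + 10358))*181032401/8962 = -228 - (-24683 + 8010)*181032401/8962 = -228 - (-16673)*181032401/8962 = -228 - 1*(-3018353221873/8962) = -228 + 3018353221873/8962 = 3018351178537/8962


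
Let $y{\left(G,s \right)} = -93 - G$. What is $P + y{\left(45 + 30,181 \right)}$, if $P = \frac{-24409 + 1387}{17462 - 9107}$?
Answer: $- \frac{475554}{2785} \approx -170.76$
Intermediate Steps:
$P = - \frac{7674}{2785}$ ($P = - \frac{23022}{8355} = \left(-23022\right) \frac{1}{8355} = - \frac{7674}{2785} \approx -2.7555$)
$P + y{\left(45 + 30,181 \right)} = - \frac{7674}{2785} - 168 = - \frac{475554}{2785}$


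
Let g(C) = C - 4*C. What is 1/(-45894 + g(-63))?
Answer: -1/45705 ≈ -2.1879e-5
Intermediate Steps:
g(C) = -3*C
1/(-45894 + g(-63)) = 1/(-45894 - 3*(-63)) = 1/(-45894 + 189) = 1/(-45705) = -1/45705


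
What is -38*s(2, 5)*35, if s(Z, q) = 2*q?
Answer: -13300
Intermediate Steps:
-38*s(2, 5)*35 = -76*5*35 = -38*10*35 = -380*35 = -13300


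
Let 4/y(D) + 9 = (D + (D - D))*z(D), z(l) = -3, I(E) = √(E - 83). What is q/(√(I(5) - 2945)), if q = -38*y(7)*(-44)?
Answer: -3344/(15*√(-2945 + I*√78)) ≈ -0.0061597 + 4.108*I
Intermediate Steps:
I(E) = √(-83 + E)
y(D) = 4/(-9 - 3*D) (y(D) = 4/(-9 + (D + (D - D))*(-3)) = 4/(-9 + (D + 0)*(-3)) = 4/(-9 + D*(-3)) = 4/(-9 - 3*D))
q = -3344/15 (q = -152/(3*(-3 - 1*7))*(-44) = -152/(3*(-3 - 7))*(-44) = -152/(3*(-10))*(-44) = -152*(-1)/(3*10)*(-44) = -38*(-2/15)*(-44) = (76/15)*(-44) = -3344/15 ≈ -222.93)
q/(√(I(5) - 2945)) = -3344/(15*√(√(-83 + 5) - 2945)) = -3344/(15*√(√(-78) - 2945)) = -3344/(15*√(I*√78 - 2945)) = -3344/(15*√(-2945 + I*√78))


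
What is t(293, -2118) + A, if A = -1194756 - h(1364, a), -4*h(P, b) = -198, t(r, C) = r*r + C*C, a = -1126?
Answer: 6753935/2 ≈ 3.3770e+6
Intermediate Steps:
t(r, C) = C² + r² (t(r, C) = r² + C² = C² + r²)
h(P, b) = 99/2 (h(P, b) = -¼*(-198) = 99/2)
A = -2389611/2 (A = -1194756 - 1*99/2 = -1194756 - 99/2 = -2389611/2 ≈ -1.1948e+6)
t(293, -2118) + A = ((-2118)² + 293²) - 2389611/2 = (4485924 + 85849) - 2389611/2 = 4571773 - 2389611/2 = 6753935/2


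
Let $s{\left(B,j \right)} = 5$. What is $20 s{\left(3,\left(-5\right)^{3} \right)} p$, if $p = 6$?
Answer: $600$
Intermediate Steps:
$20 s{\left(3,\left(-5\right)^{3} \right)} p = 20 \cdot 5 \cdot 6 = 100 \cdot 6 = 600$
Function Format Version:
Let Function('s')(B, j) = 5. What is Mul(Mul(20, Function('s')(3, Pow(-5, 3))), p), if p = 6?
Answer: 600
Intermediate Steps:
Mul(Mul(20, Function('s')(3, Pow(-5, 3))), p) = Mul(Mul(20, 5), 6) = Mul(100, 6) = 600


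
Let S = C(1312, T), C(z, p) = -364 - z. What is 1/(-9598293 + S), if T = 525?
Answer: -1/9599969 ≈ -1.0417e-7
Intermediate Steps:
S = -1676 (S = -364 - 1*1312 = -364 - 1312 = -1676)
1/(-9598293 + S) = 1/(-9598293 - 1676) = 1/(-9599969) = -1/9599969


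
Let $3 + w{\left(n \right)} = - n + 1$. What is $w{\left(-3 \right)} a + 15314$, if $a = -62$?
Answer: $15252$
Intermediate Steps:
$w{\left(n \right)} = -2 - n$ ($w{\left(n \right)} = -3 - \left(-1 + n\right) = -2 - n$)
$w{\left(-3 \right)} a + 15314 = \left(-2 - -3\right) \left(-62\right) + 15314 = \left(-2 + 3\right) \left(-62\right) + 15314 = 1 \left(-62\right) + 15314 = -62 + 15314 = 15252$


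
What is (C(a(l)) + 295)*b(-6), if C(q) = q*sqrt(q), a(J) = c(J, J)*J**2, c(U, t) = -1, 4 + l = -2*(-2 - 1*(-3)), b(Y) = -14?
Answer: -4130 + 3024*I ≈ -4130.0 + 3024.0*I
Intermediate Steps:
l = -6 (l = -4 - 2*(-2 - 1*(-3)) = -4 - 2*(-2 + 3) = -4 - 2*1 = -4 - 2 = -6)
a(J) = -J**2
C(q) = q**(3/2)
(C(a(l)) + 295)*b(-6) = ((-1*(-6)**2)**(3/2) + 295)*(-14) = ((-1*36)**(3/2) + 295)*(-14) = ((-36)**(3/2) + 295)*(-14) = (-216*I + 295)*(-14) = (295 - 216*I)*(-14) = -4130 + 3024*I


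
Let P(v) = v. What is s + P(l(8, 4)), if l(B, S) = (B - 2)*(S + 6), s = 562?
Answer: 622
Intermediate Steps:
l(B, S) = (-2 + B)*(6 + S)
s + P(l(8, 4)) = 562 + (-12 - 2*4 + 6*8 + 8*4) = 562 + (-12 - 8 + 48 + 32) = 562 + 60 = 622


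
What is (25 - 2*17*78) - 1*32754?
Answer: -35381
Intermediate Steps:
(25 - 2*17*78) - 1*32754 = (25 - 34*78) - 32754 = (25 - 2652) - 32754 = -2627 - 32754 = -35381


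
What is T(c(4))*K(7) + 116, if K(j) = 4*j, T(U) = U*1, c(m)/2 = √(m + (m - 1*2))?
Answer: 116 + 56*√6 ≈ 253.17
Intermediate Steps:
c(m) = 2*√(-2 + 2*m) (c(m) = 2*√(m + (m - 1*2)) = 2*√(m + (m - 2)) = 2*√(m + (-2 + m)) = 2*√(-2 + 2*m))
T(U) = U
T(c(4))*K(7) + 116 = (2*√(-2 + 2*4))*(4*7) + 116 = (2*√(-2 + 8))*28 + 116 = (2*√6)*28 + 116 = 56*√6 + 116 = 116 + 56*√6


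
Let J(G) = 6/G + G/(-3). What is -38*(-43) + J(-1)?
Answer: 4885/3 ≈ 1628.3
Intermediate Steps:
J(G) = 6/G - G/3 (J(G) = 6/G + G*(-1/3) = 6/G - G/3)
-38*(-43) + J(-1) = -38*(-43) + (6/(-1) - 1/3*(-1)) = 1634 + (6*(-1) + 1/3) = 1634 + (-6 + 1/3) = 1634 - 17/3 = 4885/3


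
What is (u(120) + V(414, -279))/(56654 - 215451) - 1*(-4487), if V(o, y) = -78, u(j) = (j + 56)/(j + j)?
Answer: 10687833244/2381955 ≈ 4487.0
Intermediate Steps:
u(j) = (56 + j)/(2*j) (u(j) = (56 + j)/((2*j)) = (56 + j)*(1/(2*j)) = (56 + j)/(2*j))
(u(120) + V(414, -279))/(56654 - 215451) - 1*(-4487) = ((½)*(56 + 120)/120 - 78)/(56654 - 215451) - 1*(-4487) = ((½)*(1/120)*176 - 78)/(-158797) + 4487 = (11/15 - 78)*(-1/158797) + 4487 = -1159/15*(-1/158797) + 4487 = 1159/2381955 + 4487 = 10687833244/2381955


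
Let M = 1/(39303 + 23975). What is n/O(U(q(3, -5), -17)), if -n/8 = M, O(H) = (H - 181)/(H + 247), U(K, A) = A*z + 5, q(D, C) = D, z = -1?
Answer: 1076/5030601 ≈ 0.00021389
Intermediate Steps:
M = 1/63278 ≈ 1.5803e-5
U(K, A) = 5 - A (U(K, A) = A*(-1) + 5 = -A + 5 = 5 - A)
O(H) = (-181 + H)/(247 + H)
n = -4/31639 (n = -8*1/63278 = -4/31639 ≈ -0.00012643)
n/O(U(q(3, -5), -17)) = -4*(247 + (5 - 1*(-17)))/(-181 + (5 - 1*(-17)))/31639 = -4*(247 + (5 + 17))/(-181 + (5 + 17))/31639 = -4*(247 + 22)/(-181 + 22)/31639 = -4/(31639*(-159/269)) = -4/31639*(-269/159) = 1076/5030601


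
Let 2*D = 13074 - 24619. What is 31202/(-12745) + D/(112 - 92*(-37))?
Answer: -366553489/89622840 ≈ -4.0900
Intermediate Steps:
D = -11545/2 (D = (13074 - 24619)/2 = (1/2)*(-11545) = -11545/2 ≈ -5772.5)
31202/(-12745) + D/(112 - 92*(-37)) = 31202/(-12745) - 11545/(2*(112 - 92*(-37))) = 31202*(-1/12745) - 11545/(2*(112 + 3404)) = -31202/12745 - 11545/2/3516 = -31202/12745 - 11545/2*1/3516 = -31202/12745 - 11545/7032 = -366553489/89622840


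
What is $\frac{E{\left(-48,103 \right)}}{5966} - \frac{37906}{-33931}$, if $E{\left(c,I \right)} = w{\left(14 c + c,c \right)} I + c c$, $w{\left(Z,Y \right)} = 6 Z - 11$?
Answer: $- \frac{14832057363}{202432346} \approx -73.269$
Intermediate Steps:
$w{\left(Z,Y \right)} = -11 + 6 Z$
$E{\left(c,I \right)} = c^{2} + I \left(-11 + 90 c\right)$ ($E{\left(c,I \right)} = \left(-11 + 6 \left(14 c + c\right)\right) I + c c = \left(-11 + 6 \cdot 15 c\right) I + c^{2} = \left(-11 + 90 c\right) I + c^{2} = I \left(-11 + 90 c\right) + c^{2} = c^{2} + I \left(-11 + 90 c\right)$)
$\frac{E{\left(-48,103 \right)}}{5966} - \frac{37906}{-33931} = \frac{\left(-48\right)^{2} + 103 \left(-11 + 90 \left(-48\right)\right)}{5966} - \frac{37906}{-33931} = \left(2304 + 103 \left(-11 - 4320\right)\right) \frac{1}{5966} - - \frac{37906}{33931} = \left(2304 + 103 \left(-4331\right)\right) \frac{1}{5966} + \frac{37906}{33931} = \left(2304 - 446093\right) \frac{1}{5966} + \frac{37906}{33931} = \left(-443789\right) \frac{1}{5966} + \frac{37906}{33931} = - \frac{443789}{5966} + \frac{37906}{33931} = - \frac{14832057363}{202432346}$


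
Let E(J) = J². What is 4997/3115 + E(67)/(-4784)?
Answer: 9922413/14902160 ≈ 0.66584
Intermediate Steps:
4997/3115 + E(67)/(-4784) = 4997/3115 + 67²/(-4784) = 4997*(1/3115) + 4489*(-1/4784) = 4997/3115 - 4489/4784 = 9922413/14902160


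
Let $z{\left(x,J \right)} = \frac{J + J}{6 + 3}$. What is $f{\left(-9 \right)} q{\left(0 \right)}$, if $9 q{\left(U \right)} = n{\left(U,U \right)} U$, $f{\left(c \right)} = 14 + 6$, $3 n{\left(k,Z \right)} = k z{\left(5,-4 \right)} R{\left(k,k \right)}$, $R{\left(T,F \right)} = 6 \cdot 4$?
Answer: $0$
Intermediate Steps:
$z{\left(x,J \right)} = \frac{2 J}{9}$
$R{\left(T,F \right)} = 24$
$n{\left(k,Z \right)} = - \frac{64 k}{9}$ ($n{\left(k,Z \right)} = \frac{k \frac{2}{9} \left(-4\right) 24}{3} = \frac{k \left(- \frac{8}{9}\right) 24}{3} = \frac{- \frac{8 k}{9} \cdot 24}{3} = \frac{\left(- \frac{64}{3}\right) k}{3} = - \frac{64 k}{9}$)
$f{\left(c \right)} = 20$
$q{\left(U \right)} = - \frac{64 U^{2}}{81}$ ($q{\left(U \right)} = \frac{- \frac{64 U}{9} U}{9} = \frac{\left(- \frac{64}{9}\right) U^{2}}{9} = - \frac{64 U^{2}}{81}$)
$f{\left(-9 \right)} q{\left(0 \right)} = 20 \left(- \frac{64 \cdot 0^{2}}{81}\right) = 20 \left(\left(- \frac{64}{81}\right) 0\right) = 20 \cdot 0 = 0$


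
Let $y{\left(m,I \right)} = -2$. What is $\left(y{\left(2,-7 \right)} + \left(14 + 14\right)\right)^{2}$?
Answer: $676$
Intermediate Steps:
$\left(y{\left(2,-7 \right)} + \left(14 + 14\right)\right)^{2} = \left(-2 + \left(14 + 14\right)\right)^{2} = \left(-2 + 28\right)^{2} = 26^{2} = 676$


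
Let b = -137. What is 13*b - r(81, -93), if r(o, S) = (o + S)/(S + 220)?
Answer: -226175/127 ≈ -1780.9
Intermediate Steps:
r(o, S) = (S + o)/(220 + S)
13*b - r(81, -93) = 13*(-137) - (-93 + 81)/(220 - 93) = -1781 - (-12)/127 = -1781 - 1*(-12/127) = -1781 + 12/127 = -226175/127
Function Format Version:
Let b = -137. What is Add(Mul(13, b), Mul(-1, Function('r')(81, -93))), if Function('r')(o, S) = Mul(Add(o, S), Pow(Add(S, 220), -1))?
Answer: Rational(-226175, 127) ≈ -1780.9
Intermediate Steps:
Function('r')(o, S) = Mul(Pow(Add(220, S), -1), Add(S, o)) (Function('r')(o, S) = Mul(Add(S, o), Pow(Add(220, S), -1)) = Mul(Pow(Add(220, S), -1), Add(S, o)))
Add(Mul(13, b), Mul(-1, Function('r')(81, -93))) = Add(Mul(13, -137), Mul(-1, Mul(Pow(Add(220, -93), -1), Add(-93, 81)))) = Add(-1781, Mul(-1, Mul(Pow(127, -1), -12))) = Add(-1781, Mul(-1, Mul(Rational(1, 127), -12))) = Add(-1781, Mul(-1, Rational(-12, 127))) = Add(-1781, Rational(12, 127)) = Rational(-226175, 127)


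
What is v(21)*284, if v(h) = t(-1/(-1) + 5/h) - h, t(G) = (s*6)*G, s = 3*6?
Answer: 224076/7 ≈ 32011.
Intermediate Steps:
s = 18
t(G) = 108*G (t(G) = (18*6)*G = 108*G)
v(h) = 108 - h + 540/h (v(h) = 108*(-1/(-1) + 5/h) - h = 108*(-1*(-1) + 5/h) - h = 108*(1 + 5/h) - h = (108 + 540/h) - h = 108 - h + 540/h)
v(21)*284 = (108 - 1*21 + 540/21)*284 = (108 - 21 + 540*(1/21))*284 = (108 - 21 + 180/7)*284 = (789/7)*284 = 224076/7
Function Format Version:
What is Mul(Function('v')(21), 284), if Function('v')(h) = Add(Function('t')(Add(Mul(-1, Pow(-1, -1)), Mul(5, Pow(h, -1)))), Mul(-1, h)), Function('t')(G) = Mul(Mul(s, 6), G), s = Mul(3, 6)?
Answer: Rational(224076, 7) ≈ 32011.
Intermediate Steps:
s = 18
Function('t')(G) = Mul(108, G) (Function('t')(G) = Mul(Mul(18, 6), G) = Mul(108, G))
Function('v')(h) = Add(108, Mul(-1, h), Mul(540, Pow(h, -1))) (Function('v')(h) = Add(Mul(108, Add(Mul(-1, Pow(-1, -1)), Mul(5, Pow(h, -1)))), Mul(-1, h)) = Add(Mul(108, Add(Mul(-1, -1), Mul(5, Pow(h, -1)))), Mul(-1, h)) = Add(Mul(108, Add(1, Mul(5, Pow(h, -1)))), Mul(-1, h)) = Add(Add(108, Mul(540, Pow(h, -1))), Mul(-1, h)) = Add(108, Mul(-1, h), Mul(540, Pow(h, -1))))
Mul(Function('v')(21), 284) = Mul(Add(108, Mul(-1, 21), Mul(540, Pow(21, -1))), 284) = Mul(Add(108, -21, Mul(540, Rational(1, 21))), 284) = Mul(Add(108, -21, Rational(180, 7)), 284) = Mul(Rational(789, 7), 284) = Rational(224076, 7)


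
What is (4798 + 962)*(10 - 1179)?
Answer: -6733440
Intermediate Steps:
(4798 + 962)*(10 - 1179) = 5760*(-1169) = -6733440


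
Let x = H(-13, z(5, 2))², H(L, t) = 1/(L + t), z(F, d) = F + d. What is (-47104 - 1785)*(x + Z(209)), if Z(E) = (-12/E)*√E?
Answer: -48889/36 + 586668*√209/209 ≈ 39223.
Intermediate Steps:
Z(E) = -12/√E
x = 1/36 (x = (1/(-13 + (5 + 2)))² = (1/(-13 + 7))² = (1/(-6))² = (-⅙)² = 1/36 ≈ 0.027778)
(-47104 - 1785)*(x + Z(209)) = (-47104 - 1785)*(1/36 - 12*√209/209) = -48889*(1/36 - 12*√209/209) = -48889/36 + 586668*√209/209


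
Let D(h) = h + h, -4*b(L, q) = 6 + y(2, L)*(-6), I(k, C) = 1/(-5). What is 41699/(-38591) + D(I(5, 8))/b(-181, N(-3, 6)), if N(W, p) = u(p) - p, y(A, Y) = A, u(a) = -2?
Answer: -3011/2235 ≈ -1.3472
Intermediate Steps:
I(k, C) = -1/5
N(W, p) = -2 - p
b(L, q) = 3/2 (b(L, q) = -(6 + 2*(-6))/4 = -(6 - 12)/4 = -1/4*(-6) = 3/2)
D(h) = 2*h
41699/(-38591) + D(I(5, 8))/b(-181, N(-3, 6)) = 41699/(-38591) + (2*(-1/5))/(3/2) = 41699*(-1/38591) - 2/5*2/3 = -161/149 - 4/15 = -3011/2235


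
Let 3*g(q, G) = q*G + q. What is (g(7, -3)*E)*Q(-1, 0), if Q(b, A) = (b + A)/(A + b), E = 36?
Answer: -168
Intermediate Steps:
g(q, G) = q/3 + G*q/3 (g(q, G) = (q*G + q)/3 = (G*q + q)/3 = (q + G*q)/3 = q/3 + G*q/3)
Q(b, A) = 1 (Q(b, A) = (A + b)/(A + b) = 1)
(g(7, -3)*E)*Q(-1, 0) = (((⅓)*7*(1 - 3))*36)*1 = (((⅓)*7*(-2))*36)*1 = -14/3*36*1 = -168*1 = -168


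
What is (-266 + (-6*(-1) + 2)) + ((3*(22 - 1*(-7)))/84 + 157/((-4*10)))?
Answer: -73049/280 ≈ -260.89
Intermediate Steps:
(-266 + (-6*(-1) + 2)) + ((3*(22 - 1*(-7)))/84 + 157/((-4*10))) = (-266 + (6 + 2)) + ((3*(22 + 7))*(1/84) + 157/(-40)) = (-266 + 8) + ((3*29)*(1/84) + 157*(-1/40)) = -258 + (87*(1/84) - 157/40) = -258 + (29/28 - 157/40) = -258 - 809/280 = -73049/280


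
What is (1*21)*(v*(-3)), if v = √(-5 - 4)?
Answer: -189*I ≈ -189.0*I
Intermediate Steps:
v = 3*I (v = √(-9) = 3*I ≈ 3.0*I)
(1*21)*(v*(-3)) = (1*21)*((3*I)*(-3)) = 21*(-9*I) = -189*I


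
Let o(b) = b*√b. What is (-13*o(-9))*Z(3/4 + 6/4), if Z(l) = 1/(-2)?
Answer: -351*I/2 ≈ -175.5*I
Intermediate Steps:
o(b) = b^(3/2)
Z(l) = -½
(-13*o(-9))*Z(3/4 + 6/4) = -(-351)*I*(-½) = (351*I)*(-½) = -351*I/2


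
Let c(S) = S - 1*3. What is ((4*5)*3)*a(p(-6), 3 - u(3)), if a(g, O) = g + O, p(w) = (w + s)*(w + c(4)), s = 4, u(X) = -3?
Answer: 960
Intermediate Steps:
c(S) = -3 + S (c(S) = S - 3 = -3 + S)
p(w) = (1 + w)*(4 + w) (p(w) = (w + 4)*(w + (-3 + 4)) = (4 + w)*(w + 1) = (4 + w)*(1 + w) = (1 + w)*(4 + w))
a(g, O) = O + g
((4*5)*3)*a(p(-6), 3 - u(3)) = ((4*5)*3)*((3 - 1*(-3)) + (4 + (-6)² + 5*(-6))) = (20*3)*((3 + 3) + (4 + 36 - 30)) = 60*(6 + 10) = 60*16 = 960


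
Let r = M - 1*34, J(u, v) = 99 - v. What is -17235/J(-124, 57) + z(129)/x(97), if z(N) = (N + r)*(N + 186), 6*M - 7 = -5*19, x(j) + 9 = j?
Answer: -75645/616 ≈ -122.80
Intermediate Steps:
x(j) = -9 + j
M = -44/3 (M = 7/6 + (-5*19)/6 = 7/6 + (⅙)*(-95) = 7/6 - 95/6 = -44/3 ≈ -14.667)
r = -146/3 (r = -44/3 - 1*34 = -44/3 - 34 = -146/3 ≈ -48.667)
z(N) = (186 + N)*(-146/3 + N) (z(N) = (N - 146/3)*(N + 186) = (-146/3 + N)*(186 + N) = (186 + N)*(-146/3 + N))
-17235/J(-124, 57) + z(129)/x(97) = -17235/(99 - 1*57) + (-9052 + 129² + (412/3)*129)/(-9 + 97) = -17235/(99 - 57) + (-9052 + 16641 + 17716)/88 = -17235/42 + 25305*(1/88) = -17235*1/42 + 25305/88 = -5745/14 + 25305/88 = -75645/616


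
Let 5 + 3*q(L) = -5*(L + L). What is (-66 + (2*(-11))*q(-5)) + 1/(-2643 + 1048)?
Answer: -631621/1595 ≈ -396.00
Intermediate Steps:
q(L) = -5/3 - 10*L/3 (q(L) = -5/3 + (-5*(L + L))/3 = -5/3 + (-10*L)/3 = -5/3 - 10*L/3)
(-66 + (2*(-11))*q(-5)) + 1/(-2643 + 1048) = (-66 + (2*(-11))*(-5/3 - 10/3*(-5))) + 1/(-2643 + 1048) = (-66 - 22*(-5/3 + 50/3)) + 1/(-1595) = (-66 - 22*15) - 1/1595 = (-66 - 330) - 1/1595 = -396 - 1/1595 = -631621/1595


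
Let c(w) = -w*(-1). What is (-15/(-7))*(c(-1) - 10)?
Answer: -165/7 ≈ -23.571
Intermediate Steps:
c(w) = w
(-15/(-7))*(c(-1) - 10) = (-15/(-7))*(-1 - 10) = -15*(-⅐)*(-11) = (15/7)*(-11) = -165/7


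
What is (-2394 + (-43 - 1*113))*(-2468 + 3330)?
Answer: -2198100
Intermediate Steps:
(-2394 + (-43 - 1*113))*(-2468 + 3330) = (-2394 + (-43 - 113))*862 = (-2394 - 156)*862 = -2550*862 = -2198100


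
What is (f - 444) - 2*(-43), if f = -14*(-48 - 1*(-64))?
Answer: -582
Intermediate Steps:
f = -224 (f = -14*(-48 + 64) = -14*16 = -224)
(f - 444) - 2*(-43) = (-224 - 444) - 2*(-43) = -668 + 86 = -582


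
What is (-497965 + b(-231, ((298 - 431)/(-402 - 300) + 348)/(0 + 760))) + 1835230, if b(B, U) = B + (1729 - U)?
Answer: 714256591331/533520 ≈ 1.3388e+6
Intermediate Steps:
b(B, U) = 1729 + B - U
(-497965 + b(-231, ((298 - 431)/(-402 - 300) + 348)/(0 + 760))) + 1835230 = (-497965 + (1729 - 231 - ((298 - 431)/(-402 - 300) + 348)/(0 + 760))) + 1835230 = (-497965 + (1729 - 231 - (-133/(-702) + 348)/760)) + 1835230 = (-497965 + (1729 - 231 - (-133*(-1/702) + 348)/760)) + 1835230 = (-497965 + (1729 - 231 - (133/702 + 348)/760)) + 1835230 = (-497965 + (1729 - 231 - 244429/(702*760))) + 1835230 = (-497965 + (1729 - 231 - 1*244429/533520)) + 1835230 = (-497965 + (1729 - 231 - 244429/533520)) + 1835230 = (-497965 + 798968531/533520) + 1835230 = -264875318269/533520 + 1835230 = 714256591331/533520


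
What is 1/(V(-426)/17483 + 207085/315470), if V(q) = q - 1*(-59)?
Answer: 1103072402/700937913 ≈ 1.5737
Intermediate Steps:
V(q) = 59 + q (V(q) = q + 59 = 59 + q)
1/(V(-426)/17483 + 207085/315470) = 1/((59 - 426)/17483 + 207085/315470) = 1/(-367*1/17483 + 207085*(1/315470)) = 1/(-367/17483 + 41417/63094) = 1/(700937913/1103072402) = 1103072402/700937913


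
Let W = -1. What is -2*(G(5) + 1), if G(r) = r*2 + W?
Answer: -20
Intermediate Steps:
G(r) = -1 + 2*r (G(r) = r*2 - 1 = 2*r - 1 = -1 + 2*r)
-2*(G(5) + 1) = -2*((-1 + 2*5) + 1) = -2*((-1 + 10) + 1) = -2*(9 + 1) = -2*10 = -20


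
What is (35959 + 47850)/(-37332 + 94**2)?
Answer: -83809/28496 ≈ -2.9411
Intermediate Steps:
(35959 + 47850)/(-37332 + 94**2) = 83809/(-37332 + 8836) = 83809/(-28496) = 83809*(-1/28496) = -83809/28496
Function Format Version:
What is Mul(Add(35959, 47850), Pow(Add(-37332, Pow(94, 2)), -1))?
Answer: Rational(-83809, 28496) ≈ -2.9411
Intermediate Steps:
Mul(Add(35959, 47850), Pow(Add(-37332, Pow(94, 2)), -1)) = Mul(83809, Pow(Add(-37332, 8836), -1)) = Mul(83809, Pow(-28496, -1)) = Mul(83809, Rational(-1, 28496)) = Rational(-83809, 28496)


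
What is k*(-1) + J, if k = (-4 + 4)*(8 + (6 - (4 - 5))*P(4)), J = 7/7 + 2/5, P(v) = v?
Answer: 7/5 ≈ 1.4000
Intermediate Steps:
J = 7/5 (J = 7*(1/7) + 2*(1/5) = 1 + 2/5 = 7/5 ≈ 1.4000)
k = 0 (k = (-4 + 4)*(8 + (6 - (4 - 5))*4) = 0*(8 + (6 - 1*(-1))*4) = 0*(8 + (6 + 1)*4) = 0*(8 + 7*4) = 0*(8 + 28) = 0*36 = 0)
k*(-1) + J = 0*(-1) + 7/5 = 0 + 7/5 = 7/5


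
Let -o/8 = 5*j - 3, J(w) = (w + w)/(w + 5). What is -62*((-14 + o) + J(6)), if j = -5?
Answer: -143964/11 ≈ -13088.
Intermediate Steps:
J(w) = 2*w/(5 + w) (J(w) = (2*w)/(5 + w) = 2*w/(5 + w))
o = 224 (o = -8*(5*(-5) - 3) = -8*(-25 - 3) = -8*(-28) = 224)
-62*((-14 + o) + J(6)) = -62*((-14 + 224) + 2*6/(5 + 6)) = -62*(210 + 2*6/11) = -62*(210 + 2*6*(1/11)) = -62*(210 + 12/11) = -62*2322/11 = -143964/11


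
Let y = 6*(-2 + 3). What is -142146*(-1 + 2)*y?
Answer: -852876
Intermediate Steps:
y = 6 (y = 6*1 = 6)
-142146*(-1 + 2)*y = -142146*(-1 + 2)*6 = -142146*6 = -852876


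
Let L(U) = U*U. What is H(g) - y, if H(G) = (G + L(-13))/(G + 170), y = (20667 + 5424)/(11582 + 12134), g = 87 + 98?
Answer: -866841/8419180 ≈ -0.10296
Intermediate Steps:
L(U) = U**2
g = 185
y = 26091/23716 ≈ 1.1001
H(G) = (169 + G)/(170 + G) (H(G) = (G + (-13)**2)/(G + 170) = (G + 169)/(170 + G) = (169 + G)/(170 + G))
H(g) - y = (169 + 185)/(170 + 185) - 1*26091/23716 = 354/355 - 26091/23716 = -866841/8419180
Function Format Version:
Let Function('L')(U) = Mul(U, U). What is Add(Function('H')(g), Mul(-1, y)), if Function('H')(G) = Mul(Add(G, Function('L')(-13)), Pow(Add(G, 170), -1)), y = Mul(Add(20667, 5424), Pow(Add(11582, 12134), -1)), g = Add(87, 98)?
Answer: Rational(-866841, 8419180) ≈ -0.10296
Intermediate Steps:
Function('L')(U) = Pow(U, 2)
g = 185
y = Rational(26091, 23716) (y = Mul(26091, Pow(23716, -1)) = Mul(26091, Rational(1, 23716)) = Rational(26091, 23716) ≈ 1.1001)
Function('H')(G) = Mul(Pow(Add(170, G), -1), Add(169, G)) (Function('H')(G) = Mul(Add(G, Pow(-13, 2)), Pow(Add(G, 170), -1)) = Mul(Add(G, 169), Pow(Add(170, G), -1)) = Mul(Add(169, G), Pow(Add(170, G), -1)) = Mul(Pow(Add(170, G), -1), Add(169, G)))
Add(Function('H')(g), Mul(-1, y)) = Add(Mul(Pow(Add(170, 185), -1), Add(169, 185)), Mul(-1, Rational(26091, 23716))) = Add(Mul(Pow(355, -1), 354), Rational(-26091, 23716)) = Add(Mul(Rational(1, 355), 354), Rational(-26091, 23716)) = Add(Rational(354, 355), Rational(-26091, 23716)) = Rational(-866841, 8419180)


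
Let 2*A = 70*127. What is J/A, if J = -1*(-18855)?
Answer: 3771/889 ≈ 4.2418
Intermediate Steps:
J = 18855
A = 4445 (A = (70*127)/2 = (½)*8890 = 4445)
J/A = 18855/4445 = 18855*(1/4445) = 3771/889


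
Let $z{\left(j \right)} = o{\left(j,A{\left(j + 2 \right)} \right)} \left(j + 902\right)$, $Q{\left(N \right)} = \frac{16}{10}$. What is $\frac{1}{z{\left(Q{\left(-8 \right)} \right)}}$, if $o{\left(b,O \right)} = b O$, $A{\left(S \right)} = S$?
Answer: $\frac{125}{650592} \approx 0.00019213$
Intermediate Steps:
$o{\left(b,O \right)} = O b$
$Q{\left(N \right)} = \frac{8}{5}$ ($Q{\left(N \right)} = 16 \cdot \frac{1}{10} = \frac{8}{5}$)
$z{\left(j \right)} = j \left(2 + j\right) \left(902 + j\right)$ ($z{\left(j \right)} = \left(j + 2\right) j \left(j + 902\right) = \left(2 + j\right) j \left(902 + j\right) = j \left(2 + j\right) \left(902 + j\right)$)
$\frac{1}{z{\left(Q{\left(-8 \right)} \right)}} = \frac{1}{\frac{8}{5} \left(2 + \frac{8}{5}\right) \left(902 + \frac{8}{5}\right)} = \frac{1}{\frac{8}{5} \cdot \frac{18}{5} \cdot \frac{4518}{5}} = \frac{1}{\frac{650592}{125}} = \frac{125}{650592}$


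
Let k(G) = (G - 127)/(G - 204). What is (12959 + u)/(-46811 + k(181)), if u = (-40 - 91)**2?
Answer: -692760/1076707 ≈ -0.64341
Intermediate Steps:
u = 17161 (u = (-131)**2 = 17161)
k(G) = (-127 + G)/(-204 + G)
(12959 + u)/(-46811 + k(181)) = (12959 + 17161)/(-46811 + (-127 + 181)/(-204 + 181)) = 30120/(-46811 + 54/(-23)) = 30120/(-46811 - 1/23*54) = 30120/(-46811 - 54/23) = 30120/(-1076707/23) = 30120*(-23/1076707) = -692760/1076707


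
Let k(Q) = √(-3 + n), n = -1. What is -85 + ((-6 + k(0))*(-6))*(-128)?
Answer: -4693 + 1536*I ≈ -4693.0 + 1536.0*I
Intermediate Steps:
k(Q) = 2*I (k(Q) = √(-3 - 1) = √(-4) = 2*I)
-85 + ((-6 + k(0))*(-6))*(-128) = -85 + ((-6 + 2*I)*(-6))*(-128) = -85 + (36 - 12*I)*(-128) = -85 + (-4608 + 1536*I) = -4693 + 1536*I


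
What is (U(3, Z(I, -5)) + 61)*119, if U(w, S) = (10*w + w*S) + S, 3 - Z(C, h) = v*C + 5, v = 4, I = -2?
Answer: 13685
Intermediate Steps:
Z(C, h) = -2 - 4*C (Z(C, h) = 3 - (4*C + 5) = 3 - (5 + 4*C) = 3 + (-5 - 4*C) = -2 - 4*C)
U(w, S) = S + 10*w + S*w (U(w, S) = (10*w + S*w) + S = S + 10*w + S*w)
(U(3, Z(I, -5)) + 61)*119 = (((-2 - 4*(-2)) + 10*3 + (-2 - 4*(-2))*3) + 61)*119 = (((-2 + 8) + 30 + (-2 + 8)*3) + 61)*119 = ((6 + 30 + 6*3) + 61)*119 = ((6 + 30 + 18) + 61)*119 = (54 + 61)*119 = 115*119 = 13685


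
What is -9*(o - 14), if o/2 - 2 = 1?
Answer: 72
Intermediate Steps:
o = 6 (o = 4 + 2*1 = 4 + 2 = 6)
-9*(o - 14) = -9*(6 - 14) = -9*(-8) = 72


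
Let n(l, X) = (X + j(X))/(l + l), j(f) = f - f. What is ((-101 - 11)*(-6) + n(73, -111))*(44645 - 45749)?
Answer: -54096552/73 ≈ -7.4105e+5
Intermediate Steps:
j(f) = 0
n(l, X) = X/(2*l) (n(l, X) = (X + 0)/(l + l) = X/((2*l)) = X*(1/(2*l)) = X/(2*l))
((-101 - 11)*(-6) + n(73, -111))*(44645 - 45749) = ((-101 - 11)*(-6) + (1/2)*(-111)/73)*(44645 - 45749) = (-112*(-6) + (1/2)*(-111)*(1/73))*(-1104) = (672 - 111/146)*(-1104) = (98001/146)*(-1104) = -54096552/73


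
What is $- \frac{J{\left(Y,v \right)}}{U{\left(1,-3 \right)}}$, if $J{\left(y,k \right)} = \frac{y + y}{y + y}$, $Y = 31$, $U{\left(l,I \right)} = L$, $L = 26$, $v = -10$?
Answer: $- \frac{1}{26} \approx -0.038462$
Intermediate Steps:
$U{\left(l,I \right)} = 26$
$J{\left(y,k \right)} = 1$ ($J{\left(y,k \right)} = \frac{2 y}{2 y} = 2 y \frac{1}{2 y} = 1$)
$- \frac{J{\left(Y,v \right)}}{U{\left(1,-3 \right)}} = - \frac{1}{26}$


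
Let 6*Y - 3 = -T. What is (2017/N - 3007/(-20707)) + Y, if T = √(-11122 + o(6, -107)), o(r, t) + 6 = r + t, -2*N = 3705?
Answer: -68062771/153438870 - I*√11229/6 ≈ -0.44358 - 17.661*I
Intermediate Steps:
N = -3705/2 (N = -½*3705 = -3705/2 ≈ -1852.5)
o(r, t) = -6 + r + t (o(r, t) = -6 + (r + t) = -6 + r + t)
T = I*√11229 (T = √(-11122 + (-6 + 6 - 107)) = √(-11122 - 107) = √(-11229) = I*√11229 ≈ 105.97*I)
Y = ½ - I*√11229/6 (Y = ½ + (-I*√11229)/6 = ½ - I*√11229/6 ≈ 0.5 - 17.661*I)
(2017/N - 3007/(-20707)) + Y = (2017/(-3705/2) - 3007/(-20707)) + (½ - I*√11229/6) = (2017*(-2/3705) - 3007*(-1/20707)) + (½ - I*√11229/6) = (-4034/3705 + 3007/20707) + (½ - I*√11229/6) = -72391103/76719435 + (½ - I*√11229/6) = -68062771/153438870 - I*√11229/6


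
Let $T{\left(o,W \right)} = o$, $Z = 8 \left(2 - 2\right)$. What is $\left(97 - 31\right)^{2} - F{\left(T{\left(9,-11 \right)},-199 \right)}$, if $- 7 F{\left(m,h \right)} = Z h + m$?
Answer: $\frac{30501}{7} \approx 4357.3$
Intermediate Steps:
$Z = 0$ ($Z = 8 \cdot 0 = 0$)
$F{\left(m,h \right)} = - \frac{m}{7}$ ($F{\left(m,h \right)} = - \frac{0 h + m}{7} = - \frac{0 + m}{7} = - \frac{m}{7}$)
$\left(97 - 31\right)^{2} - F{\left(T{\left(9,-11 \right)},-199 \right)} = \left(97 - 31\right)^{2} - \left(- \frac{1}{7}\right) 9 = 66^{2} - - \frac{9}{7} = 4356 + \frac{9}{7} = \frac{30501}{7}$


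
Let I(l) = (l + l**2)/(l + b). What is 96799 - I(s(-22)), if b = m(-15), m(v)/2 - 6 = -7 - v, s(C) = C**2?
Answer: 12331587/128 ≈ 96341.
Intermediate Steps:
m(v) = -2 - 2*v (m(v) = 12 + 2*(-7 - v) = 12 + (-14 - 2*v) = -2 - 2*v)
b = 28 (b = -2 - 2*(-15) = -2 + 30 = 28)
I(l) = (l + l**2)/(28 + l) (I(l) = (l + l**2)/(l + 28) = (l + l**2)/(28 + l))
96799 - I(s(-22)) = 96799 - (-22)**2*(1 + (-22)**2)/(28 + (-22)**2) = 96799 - 484*(1 + 484)/(28 + 484) = 96799 - 484*485/512 = 96799 - 1*58685/128 = 96799 - 58685/128 = 12331587/128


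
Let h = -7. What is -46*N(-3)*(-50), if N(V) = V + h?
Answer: -23000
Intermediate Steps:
N(V) = -7 + V (N(V) = V - 7 = -7 + V)
-46*N(-3)*(-50) = -46*(-7 - 3)*(-50) = -46*(-10)*(-50) = 460*(-50) = -23000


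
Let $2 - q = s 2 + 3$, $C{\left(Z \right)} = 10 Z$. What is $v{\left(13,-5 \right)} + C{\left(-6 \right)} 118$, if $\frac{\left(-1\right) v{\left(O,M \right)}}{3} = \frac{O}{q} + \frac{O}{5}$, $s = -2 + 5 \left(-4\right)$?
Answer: $- \frac{1524072}{215} \approx -7088.7$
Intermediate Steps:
$s = -22$ ($s = -2 - 20 = -22$)
$q = 43$ ($q = 2 - \left(\left(-22\right) 2 + 3\right) = 2 - \left(-44 + 3\right) = 2 - -41 = 2 + 41 = 43$)
$v{\left(O,M \right)} = - \frac{144 O}{215}$ ($v{\left(O,M \right)} = - 3 \left(\frac{O}{43} + \frac{O}{5}\right) = - 3 \frac{48 O}{215} = - \frac{144 O}{215}$)
$v{\left(13,-5 \right)} + C{\left(-6 \right)} 118 = \left(- \frac{144}{215}\right) 13 + 10 \left(-6\right) 118 = - \frac{1872}{215} - 7080 = - \frac{1524072}{215}$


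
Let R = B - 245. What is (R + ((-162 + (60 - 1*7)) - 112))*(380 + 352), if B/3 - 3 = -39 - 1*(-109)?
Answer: -180804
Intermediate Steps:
B = 219 (B = 9 + 3*(-39 - 1*(-109)) = 9 + 3*(-39 + 109) = 9 + 3*70 = 9 + 210 = 219)
R = -26 (R = 219 - 245 = -26)
(R + ((-162 + (60 - 1*7)) - 112))*(380 + 352) = (-26 + ((-162 + (60 - 1*7)) - 112))*(380 + 352) = (-26 + ((-162 + (60 - 7)) - 112))*732 = (-26 + ((-162 + 53) - 112))*732 = (-26 + (-109 - 112))*732 = (-26 - 221)*732 = -247*732 = -180804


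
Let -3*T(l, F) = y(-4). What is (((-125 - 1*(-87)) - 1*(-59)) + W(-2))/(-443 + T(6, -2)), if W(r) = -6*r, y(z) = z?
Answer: -99/1325 ≈ -0.074717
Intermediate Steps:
T(l, F) = 4/3 (T(l, F) = -⅓*(-4) = 4/3)
(((-125 - 1*(-87)) - 1*(-59)) + W(-2))/(-443 + T(6, -2)) = (((-125 - 1*(-87)) - 1*(-59)) - 6*(-2))/(-443 + 4/3) = (((-125 + 87) + 59) + 12)/(-1325/3) = ((-38 + 59) + 12)*(-3/1325) = (21 + 12)*(-3/1325) = 33*(-3/1325) = -99/1325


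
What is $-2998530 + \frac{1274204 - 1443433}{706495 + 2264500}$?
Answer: $- \frac{8908617806579}{2970995} \approx -2.9985 \cdot 10^{6}$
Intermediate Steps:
$-2998530 + \frac{1274204 - 1443433}{706495 + 2264500} = -2998530 - \frac{169229}{2970995} = - \frac{8908617806579}{2970995}$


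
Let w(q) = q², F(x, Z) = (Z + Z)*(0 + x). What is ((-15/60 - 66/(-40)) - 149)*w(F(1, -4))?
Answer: -47232/5 ≈ -9446.4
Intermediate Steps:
F(x, Z) = 2*Z*x (F(x, Z) = (2*Z)*x = 2*Z*x)
((-15/60 - 66/(-40)) - 149)*w(F(1, -4)) = ((-15/60 - 66/(-40)) - 149)*(2*(-4)*1)² = ((-15*1/60 - 66*(-1/40)) - 149)*(-8)² = ((-¼ + 33/20) - 149)*64 = (7/5 - 149)*64 = -738/5*64 = -47232/5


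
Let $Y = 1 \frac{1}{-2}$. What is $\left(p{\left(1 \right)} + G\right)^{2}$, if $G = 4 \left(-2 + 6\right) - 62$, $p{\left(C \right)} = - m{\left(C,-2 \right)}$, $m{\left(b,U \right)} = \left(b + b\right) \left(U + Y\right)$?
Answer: $1681$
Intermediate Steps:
$Y = - \frac{1}{2}$ ($Y = 1 \left(- \frac{1}{2}\right) = - \frac{1}{2} \approx -0.5$)
$m{\left(b,U \right)} = 2 b \left(- \frac{1}{2} + U\right)$ ($m{\left(b,U \right)} = \left(b + b\right) \left(U - \frac{1}{2}\right) = 2 b \left(- \frac{1}{2} + U\right)$)
$p{\left(C \right)} = 5 C$ ($p{\left(C \right)} = - C \left(-1 + 2 \left(-2\right)\right) = - C \left(-1 - 4\right) = - C \left(-5\right) = - \left(-5\right) C = 5 C$)
$G = -46$ ($G = 4 \cdot 4 - 62 = 16 - 62 = -46$)
$\left(p{\left(1 \right)} + G\right)^{2} = \left(5 \cdot 1 - 46\right)^{2} = \left(5 - 46\right)^{2} = \left(-41\right)^{2} = 1681$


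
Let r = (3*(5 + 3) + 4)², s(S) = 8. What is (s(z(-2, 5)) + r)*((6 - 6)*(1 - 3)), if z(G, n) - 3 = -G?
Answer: 0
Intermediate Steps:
z(G, n) = 3 - G
r = 784 (r = (3*8 + 4)² = (24 + 4)² = 28² = 784)
(s(z(-2, 5)) + r)*((6 - 6)*(1 - 3)) = (8 + 784)*((6 - 6)*(1 - 3)) = 792*(0*(-2)) = 792*0 = 0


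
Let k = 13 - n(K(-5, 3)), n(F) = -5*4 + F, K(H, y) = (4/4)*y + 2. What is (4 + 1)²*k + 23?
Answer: 723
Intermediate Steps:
K(H, y) = 2 + y (K(H, y) = (4*(¼))*y + 2 = 1*y + 2 = y + 2 = 2 + y)
n(F) = -20 + F
k = 28 (k = 13 - (-20 + (2 + 3)) = 13 - (-20 + 5) = 13 - 1*(-15) = 13 + 15 = 28)
(4 + 1)²*k + 23 = (4 + 1)²*28 + 23 = 5²*28 + 23 = 25*28 + 23 = 700 + 23 = 723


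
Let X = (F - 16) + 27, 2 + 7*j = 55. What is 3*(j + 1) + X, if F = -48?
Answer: -79/7 ≈ -11.286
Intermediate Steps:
j = 53/7 (j = -2/7 + (1/7)*55 = -2/7 + 55/7 = 53/7 ≈ 7.5714)
X = -37 (X = (-48 - 16) + 27 = -64 + 27 = -37)
3*(j + 1) + X = 3*(53/7 + 1) - 37 = 3*(60/7) - 37 = 180/7 - 37 = -79/7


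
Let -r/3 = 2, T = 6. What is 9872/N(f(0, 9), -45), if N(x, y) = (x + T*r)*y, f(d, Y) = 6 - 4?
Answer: 4936/765 ≈ 6.4523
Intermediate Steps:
r = -6 (r = -3*2 = -6)
f(d, Y) = 2
N(x, y) = y*(-36 + x) (N(x, y) = (x + 6*(-6))*y = (x - 36)*y = (-36 + x)*y = y*(-36 + x))
9872/N(f(0, 9), -45) = 9872/((-45*(-36 + 2))) = 9872/((-45*(-34))) = 9872/1530 = 9872*(1/1530) = 4936/765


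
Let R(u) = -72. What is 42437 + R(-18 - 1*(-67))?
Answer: 42365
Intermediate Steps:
42437 + R(-18 - 1*(-67)) = 42437 - 72 = 42365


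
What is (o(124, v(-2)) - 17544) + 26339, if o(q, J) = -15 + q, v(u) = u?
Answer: 8904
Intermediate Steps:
(o(124, v(-2)) - 17544) + 26339 = ((-15 + 124) - 17544) + 26339 = (109 - 17544) + 26339 = -17435 + 26339 = 8904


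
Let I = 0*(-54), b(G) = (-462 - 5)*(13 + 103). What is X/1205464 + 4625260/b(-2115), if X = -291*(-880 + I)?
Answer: -173803501715/2040699869 ≈ -85.169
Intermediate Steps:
b(G) = -54172 (b(G) = -467*116 = -54172)
I = 0
X = 256080 (X = -291*(-880 + 0) = -291*(-880) = 256080)
X/1205464 + 4625260/b(-2115) = 256080/1205464 + 4625260/(-54172) = 256080*(1/1205464) + 4625260*(-1/54172) = 32010/150683 - 1156315/13543 = -173803501715/2040699869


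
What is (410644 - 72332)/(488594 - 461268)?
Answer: 13012/1051 ≈ 12.381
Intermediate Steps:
(410644 - 72332)/(488594 - 461268) = 338312/27326 = 338312*(1/27326) = 13012/1051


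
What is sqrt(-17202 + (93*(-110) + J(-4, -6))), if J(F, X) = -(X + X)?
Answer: 2*I*sqrt(6855) ≈ 165.59*I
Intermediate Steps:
J(F, X) = -2*X
sqrt(-17202 + (93*(-110) + J(-4, -6))) = sqrt(-17202 + (93*(-110) - 2*(-6))) = sqrt(-17202 + (-10230 + 12)) = sqrt(-17202 - 10218) = sqrt(-27420) = 2*I*sqrt(6855)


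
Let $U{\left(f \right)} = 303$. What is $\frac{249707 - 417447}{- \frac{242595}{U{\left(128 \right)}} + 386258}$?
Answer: $- \frac{16941740}{38931193} \approx -0.43517$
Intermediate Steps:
$\frac{249707 - 417447}{- \frac{242595}{U{\left(128 \right)}} + 386258} = \frac{249707 - 417447}{- \frac{242595}{303} + 386258} = - \frac{167740}{\left(-242595\right) \frac{1}{303} + 386258} = - \frac{167740}{- \frac{80865}{101} + 386258} = - \frac{167740}{\frac{38931193}{101}} = \left(-167740\right) \frac{101}{38931193} = - \frac{16941740}{38931193}$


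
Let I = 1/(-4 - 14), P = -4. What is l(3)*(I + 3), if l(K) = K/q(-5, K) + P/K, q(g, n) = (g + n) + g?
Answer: -1961/378 ≈ -5.1878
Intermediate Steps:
q(g, n) = n + 2*g
l(K) = -4/K + K/(-10 + K) (l(K) = K/(K + 2*(-5)) - 4/K = K/(K - 10) - 4/K = K/(-10 + K) - 4/K = -4/K + K/(-10 + K))
I = -1/18 (I = 1/(-18) = -1/18 ≈ -0.055556)
l(3)*(I + 3) = (-4/3 + 3/(-10 + 3))*(-1/18 + 3) = (-4*⅓ + 3/(-7))*(53/18) = (-4/3 + 3*(-⅐))*(53/18) = (-4/3 - 3/7)*(53/18) = -37/21*53/18 = -1961/378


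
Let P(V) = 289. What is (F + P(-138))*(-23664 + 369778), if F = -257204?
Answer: -88921878310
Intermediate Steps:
(F + P(-138))*(-23664 + 369778) = (-257204 + 289)*(-23664 + 369778) = -256915*346114 = -88921878310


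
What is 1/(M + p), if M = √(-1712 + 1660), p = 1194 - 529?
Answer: 665/442277 - 2*I*√13/442277 ≈ 0.0015036 - 1.6304e-5*I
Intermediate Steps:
p = 665
M = 2*I*√13 (M = √(-52) = 2*I*√13 ≈ 7.2111*I)
1/(M + p) = 1/(2*I*√13 + 665) = 1/(665 + 2*I*√13)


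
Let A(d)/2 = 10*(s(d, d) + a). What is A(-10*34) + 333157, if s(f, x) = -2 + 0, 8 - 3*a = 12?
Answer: 999271/3 ≈ 3.3309e+5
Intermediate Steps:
a = -4/3 (a = 8/3 - 1/3*12 = 8/3 - 4 = -4/3 ≈ -1.3333)
s(f, x) = -2
A(d) = -200/3 (A(d) = 2*(10*(-2 - 4/3)) = 2*(10*(-10/3)) = 2*(-100/3) = -200/3)
A(-10*34) + 333157 = -200/3 + 333157 = 999271/3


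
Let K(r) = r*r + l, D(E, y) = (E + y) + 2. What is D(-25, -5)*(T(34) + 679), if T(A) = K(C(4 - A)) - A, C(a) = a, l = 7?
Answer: -43456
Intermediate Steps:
D(E, y) = 2 + E + y
K(r) = 7 + r² (K(r) = r*r + 7 = r² + 7 = 7 + r²)
T(A) = 7 + (4 - A)² - A (T(A) = (7 + (4 - A)²) - A = 7 + (4 - A)² - A)
D(-25, -5)*(T(34) + 679) = (2 - 25 - 5)*((7 + (-4 + 34)² - 1*34) + 679) = -28*((7 + 30² - 34) + 679) = -28*((7 + 900 - 34) + 679) = -28*(873 + 679) = -28*1552 = -43456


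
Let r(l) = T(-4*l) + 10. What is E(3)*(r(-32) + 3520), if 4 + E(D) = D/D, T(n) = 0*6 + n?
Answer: -10974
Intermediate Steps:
T(n) = n (T(n) = 0 + n = n)
E(D) = -3 (E(D) = -4 + D/D = -4 + 1 = -3)
r(l) = 10 - 4*l (r(l) = -4*l + 10 = 10 - 4*l)
E(3)*(r(-32) + 3520) = -3*((10 - 4*(-32)) + 3520) = -3*((10 + 128) + 3520) = -3*(138 + 3520) = -3*3658 = -10974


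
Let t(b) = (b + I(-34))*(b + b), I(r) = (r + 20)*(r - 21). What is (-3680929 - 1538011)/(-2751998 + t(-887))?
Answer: 260947/127222 ≈ 2.0511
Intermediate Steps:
I(r) = (-21 + r)*(20 + r) (I(r) = (20 + r)*(-21 + r) = (-21 + r)*(20 + r))
t(b) = 2*b*(770 + b) (t(b) = (b + (-420 + (-34)**2 - 1*(-34)))*(b + b) = (b + (-420 + 1156 + 34))*(2*b) = (b + 770)*(2*b) = (770 + b)*(2*b) = 2*b*(770 + b))
(-3680929 - 1538011)/(-2751998 + t(-887)) = (-3680929 - 1538011)/(-2751998 + 2*(-887)*(770 - 887)) = -5218940/(-2751998 + 2*(-887)*(-117)) = -5218940/(-2751998 + 207558) = -5218940/(-2544440) = -5218940*(-1/2544440) = 260947/127222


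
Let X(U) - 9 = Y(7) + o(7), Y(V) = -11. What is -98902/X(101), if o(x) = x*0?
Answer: 49451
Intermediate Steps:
o(x) = 0
X(U) = -2 (X(U) = 9 + (-11 + 0) = 9 - 11 = -2)
-98902/X(101) = -98902/(-2) = -98902*(-1/2) = 49451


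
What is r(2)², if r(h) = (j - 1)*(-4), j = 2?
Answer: 16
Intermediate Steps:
r(h) = -4 (r(h) = (2 - 1)*(-4) = 1*(-4) = -4)
r(2)² = (-4)² = 16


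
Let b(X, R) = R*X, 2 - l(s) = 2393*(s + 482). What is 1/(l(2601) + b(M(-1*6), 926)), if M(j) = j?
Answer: -1/7383173 ≈ -1.3544e-7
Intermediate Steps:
l(s) = -1153424 - 2393*s (l(s) = 2 - 2393*(s + 482) = 2 - 2393*(482 + s) = 2 - (1153426 + 2393*s) = 2 + (-1153426 - 2393*s) = -1153424 - 2393*s)
1/(l(2601) + b(M(-1*6), 926)) = 1/((-1153424 - 2393*2601) + 926*(-1*6)) = 1/((-1153424 - 6224193) + 926*(-6)) = 1/(-7377617 - 5556) = 1/(-7383173) = -1/7383173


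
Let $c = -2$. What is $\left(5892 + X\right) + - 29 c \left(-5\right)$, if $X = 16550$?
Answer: $22152$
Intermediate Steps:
$\left(5892 + X\right) + - 29 c \left(-5\right) = \left(5892 + 16550\right) + \left(-29\right) \left(-2\right) \left(-5\right) = 22442 + 58 \left(-5\right) = 22442 - 290 = 22152$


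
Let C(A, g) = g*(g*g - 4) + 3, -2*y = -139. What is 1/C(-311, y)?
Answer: 8/2683419 ≈ 2.9813e-6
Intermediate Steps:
y = 139/2 (y = -½*(-139) = 139/2 ≈ 69.500)
C(A, g) = 3 + g*(-4 + g²) (C(A, g) = g*(g² - 4) + 3 = g*(-4 + g²) + 3 = 3 + g*(-4 + g²))
1/C(-311, y) = 1/(3 + (139/2)³ - 4*139/2) = 1/(3 + 2685619/8 - 278) = 1/(2683419/8) = 8/2683419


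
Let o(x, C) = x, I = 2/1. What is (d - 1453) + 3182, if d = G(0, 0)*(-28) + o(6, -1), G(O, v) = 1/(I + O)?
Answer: 1721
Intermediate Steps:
I = 2 (I = 2*1 = 2)
G(O, v) = 1/(2 + O)
d = -8 (d = -28/(2 + 0) + 6 = -28/2 + 6 = (½)*(-28) + 6 = -14 + 6 = -8)
(d - 1453) + 3182 = (-8 - 1453) + 3182 = -1461 + 3182 = 1721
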